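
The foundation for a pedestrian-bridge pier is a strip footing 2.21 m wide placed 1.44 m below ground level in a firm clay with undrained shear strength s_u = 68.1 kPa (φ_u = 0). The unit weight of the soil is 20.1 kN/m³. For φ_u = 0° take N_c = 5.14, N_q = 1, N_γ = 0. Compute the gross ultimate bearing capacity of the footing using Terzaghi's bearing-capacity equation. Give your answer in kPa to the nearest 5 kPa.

q_ult ≈ 380 kPa

Effective surcharge at the founding depth q = γ·D_f = 20.1 × 1.44 = 28.944 kPa.
q_ult = c·N_c + q·N_q
     = 68.1 × 5.14 + 28.944 × 1
     = 350.03 + 28.944 = 378.98 kPa.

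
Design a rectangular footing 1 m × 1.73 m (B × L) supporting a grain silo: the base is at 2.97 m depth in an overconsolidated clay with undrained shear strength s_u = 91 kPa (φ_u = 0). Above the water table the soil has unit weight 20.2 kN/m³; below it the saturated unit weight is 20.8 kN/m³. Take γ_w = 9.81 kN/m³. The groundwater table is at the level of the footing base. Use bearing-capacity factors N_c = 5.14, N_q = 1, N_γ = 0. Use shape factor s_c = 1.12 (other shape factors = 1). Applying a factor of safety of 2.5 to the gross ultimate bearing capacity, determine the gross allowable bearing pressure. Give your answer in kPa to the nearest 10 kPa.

q = γ·D_f = 20.2 × 2.97 = 59.994 kPa.
c·N_c·s_c = 91 × 5.14 × 1.12 = 523.87 kPa
q·N_q = 59.994 × 1 = 59.994 kPa
q_ult = 523.87 + 59.994 = 583.86 kPa.
q_all = q_ult / FS = 583.86 / 2.5 = 233.55 kPa.

q_all ≈ 230 kPa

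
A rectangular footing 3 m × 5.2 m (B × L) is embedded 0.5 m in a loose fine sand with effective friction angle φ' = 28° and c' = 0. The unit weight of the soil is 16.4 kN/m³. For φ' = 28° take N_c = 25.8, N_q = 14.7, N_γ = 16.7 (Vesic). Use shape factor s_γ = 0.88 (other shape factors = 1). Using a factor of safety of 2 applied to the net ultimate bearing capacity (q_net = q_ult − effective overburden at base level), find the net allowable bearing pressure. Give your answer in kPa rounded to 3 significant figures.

q = γ·D_f = 16.4 × 0.5 = 8.2 kPa.
q·N_q = 8.2 × 14.7 = 120.54 kPa
0.5·γ·B·N_γ·s_γ = 0.5 × 16.4 × 3 × 16.7 × 0.88 = 361.52 kPa
q_ult = 120.54 + 361.52 = 482.06 kPa.
Net ultimate: q_net = 482.06 − 8.2 = 473.86 kPa.
q_all(net) = 473.86 / 2 = 236.93 kPa.

q_all(net) ≈ 237 kPa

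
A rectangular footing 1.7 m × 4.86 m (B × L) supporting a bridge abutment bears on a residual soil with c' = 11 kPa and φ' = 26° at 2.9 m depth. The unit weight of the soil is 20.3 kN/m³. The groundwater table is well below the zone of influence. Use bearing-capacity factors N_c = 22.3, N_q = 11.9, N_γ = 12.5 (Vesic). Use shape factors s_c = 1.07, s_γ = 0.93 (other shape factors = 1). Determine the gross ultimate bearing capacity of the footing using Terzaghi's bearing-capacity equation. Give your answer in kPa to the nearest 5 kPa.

q_ult ≈ 1165 kPa

Effective surcharge at the founding depth q = γ·D_f = 20.3 × 2.9 = 58.87 kPa.
q_ult = c·N_c·s_c + q·N_q + 0.5·γ·B·N_γ·s_γ
     = 11 × 22.3 × 1.07 + 58.87 × 11.9 + 0.5 × 20.3 × 1.7 × 12.5 × 0.93
     = 262.47 + 700.55 + 200.59 = 1163.6 kPa.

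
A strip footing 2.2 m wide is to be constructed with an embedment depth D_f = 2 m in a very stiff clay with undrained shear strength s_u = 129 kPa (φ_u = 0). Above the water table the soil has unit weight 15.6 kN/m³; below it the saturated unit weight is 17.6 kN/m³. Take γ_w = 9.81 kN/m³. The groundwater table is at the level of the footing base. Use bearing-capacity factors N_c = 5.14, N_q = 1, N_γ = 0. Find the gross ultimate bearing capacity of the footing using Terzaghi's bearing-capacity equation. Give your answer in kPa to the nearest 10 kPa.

q_ult ≈ 690 kPa

Effective surcharge at the founding depth q = γ·D_f = 15.6 × 2 = 31.2 kPa.
q_ult = c·N_c + q·N_q
     = 129 × 5.14 + 31.2 × 1
     = 663.06 + 31.2 = 694.26 kPa.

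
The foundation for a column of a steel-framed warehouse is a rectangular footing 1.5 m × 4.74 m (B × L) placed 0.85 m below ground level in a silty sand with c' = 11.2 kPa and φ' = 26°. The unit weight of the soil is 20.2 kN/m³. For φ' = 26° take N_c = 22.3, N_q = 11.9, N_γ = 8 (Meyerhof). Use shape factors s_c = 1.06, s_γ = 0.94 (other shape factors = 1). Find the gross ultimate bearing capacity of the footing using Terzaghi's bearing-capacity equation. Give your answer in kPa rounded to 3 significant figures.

q = γ·D_f = 20.2 × 0.85 = 17.17 kPa.
c·N_c·s_c = 11.2 × 22.3 × 1.06 = 264.75 kPa
q·N_q = 17.17 × 11.9 = 204.32 kPa
0.5·γ·B·N_γ·s_γ = 0.5 × 20.2 × 1.5 × 8 × 0.94 = 113.93 kPa
q_ult = 264.75 + 204.32 + 113.93 = 583 kPa.

q_ult ≈ 583 kPa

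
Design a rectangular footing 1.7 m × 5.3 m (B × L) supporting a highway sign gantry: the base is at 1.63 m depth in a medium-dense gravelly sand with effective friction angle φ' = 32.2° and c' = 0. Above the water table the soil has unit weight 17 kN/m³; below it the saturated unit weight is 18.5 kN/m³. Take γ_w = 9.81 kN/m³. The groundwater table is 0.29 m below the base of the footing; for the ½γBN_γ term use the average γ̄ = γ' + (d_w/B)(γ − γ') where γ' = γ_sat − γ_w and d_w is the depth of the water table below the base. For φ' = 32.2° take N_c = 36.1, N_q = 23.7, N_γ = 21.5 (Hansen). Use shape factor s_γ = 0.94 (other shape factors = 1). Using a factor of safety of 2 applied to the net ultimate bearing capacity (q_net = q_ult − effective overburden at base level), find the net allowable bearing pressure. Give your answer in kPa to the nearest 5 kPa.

q_all(net) ≈ 400 kPa

q = γ·D_f = 17 × 1.63 = 27.71 kPa.
γ' = 8.69 kN/m³; averaging over the depth B below the base, γ̄ = γ' + (d_w/B)(γ − γ') = 10.108 kN/m³.
q·N_q = 27.71 × 23.7 = 656.73 kPa
0.5·γ·B·N_γ·s_γ = 0.5 × 10.108 × 1.7 × 21.5 × 0.94 = 173.63 kPa
q_ult = 656.73 + 173.63 = 830.36 kPa.
Net ultimate: q_net = 830.36 − 27.71 = 802.65 kPa.
q_all(net) = 802.65 / 2 = 401.33 kPa.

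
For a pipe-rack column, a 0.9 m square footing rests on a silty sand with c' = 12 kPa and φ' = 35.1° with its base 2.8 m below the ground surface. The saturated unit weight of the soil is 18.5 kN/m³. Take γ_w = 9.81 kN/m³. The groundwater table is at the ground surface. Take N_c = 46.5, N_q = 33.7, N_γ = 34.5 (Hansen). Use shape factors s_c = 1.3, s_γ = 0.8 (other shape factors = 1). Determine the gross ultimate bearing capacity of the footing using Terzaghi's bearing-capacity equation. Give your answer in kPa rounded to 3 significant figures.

γ' = 18.5 − 9.81 = 8.69 kN/m³ (submerged throughout). q = 8.69 × 2.8 = 24.332 kPa; the same γ' applies in the ½γBN_γ term.
c·N_c·s_c = 12 × 46.5 × 1.3 = 725.4 kPa
q·N_q = 24.332 × 33.7 = 819.99 kPa
0.5·γ·B·N_γ·s_γ = 0.5 × 8.69 × 0.9 × 34.5 × 0.8 = 107.93 kPa
q_ult = 725.4 + 819.99 + 107.93 = 1653.3 kPa.

q_ult ≈ 1650 kPa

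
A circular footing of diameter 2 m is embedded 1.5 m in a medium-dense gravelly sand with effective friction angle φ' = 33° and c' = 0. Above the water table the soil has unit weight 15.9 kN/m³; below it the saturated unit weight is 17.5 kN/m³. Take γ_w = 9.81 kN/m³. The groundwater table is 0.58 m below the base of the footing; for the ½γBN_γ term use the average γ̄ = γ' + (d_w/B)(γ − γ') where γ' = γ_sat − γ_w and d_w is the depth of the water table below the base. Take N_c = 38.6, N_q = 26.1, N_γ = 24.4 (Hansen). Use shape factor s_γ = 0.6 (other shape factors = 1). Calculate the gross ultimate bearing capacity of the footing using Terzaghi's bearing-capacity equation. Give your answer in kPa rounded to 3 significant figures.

q_ult ≈ 770 kPa

Effective surcharge at the founding depth q = γ·D_f = 15.9 × 1.5 = 23.85 kPa.
With d_w = 0.58 m < B, γ̄ = 7.69 + (0.58/2) × (15.9 − 7.69) = 10.071 kN/m³.
q_ult = q·N_q + 0.5·γ·B·N_γ·s_γ
     = 23.85 × 26.1 + 0.5 × 10.071 × 2 × 24.4 × 0.6
     = 622.49 + 147.44 = 769.92 kPa.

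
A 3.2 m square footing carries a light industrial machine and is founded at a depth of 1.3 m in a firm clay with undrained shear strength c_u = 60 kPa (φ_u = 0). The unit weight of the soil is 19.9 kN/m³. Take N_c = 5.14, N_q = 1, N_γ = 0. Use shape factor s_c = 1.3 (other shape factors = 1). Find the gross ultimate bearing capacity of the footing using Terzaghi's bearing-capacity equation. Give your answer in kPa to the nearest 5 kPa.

Effective surcharge at the founding depth q = γ·D_f = 19.9 × 1.3 = 25.87 kPa.
q_ult = c·N_c·s_c + q·N_q
     = 60 × 5.14 × 1.3 + 25.87 × 1
     = 400.92 + 25.87 = 426.79 kPa.

q_ult ≈ 425 kPa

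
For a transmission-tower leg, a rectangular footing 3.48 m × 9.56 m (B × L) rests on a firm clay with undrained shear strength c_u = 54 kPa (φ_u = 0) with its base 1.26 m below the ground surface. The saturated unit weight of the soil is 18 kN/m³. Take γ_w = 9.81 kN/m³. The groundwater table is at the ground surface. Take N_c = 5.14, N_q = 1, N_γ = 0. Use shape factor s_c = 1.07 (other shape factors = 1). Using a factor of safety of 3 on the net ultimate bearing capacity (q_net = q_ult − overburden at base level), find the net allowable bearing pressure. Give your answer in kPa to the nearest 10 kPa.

Water table at ground surface, so effective unit weight γ' = 18 − 9.81 = 8.19 kN/m³ is used throughout; overburden q = 8.19 × 1.26 = 10.319 kPa.
Cohesion term c·N_c·s_c = 54 × 5.14 × 1.07 = 296.99 kPa; surcharge term q·N_q = 10.319 × 1 = 10.319 kPa.
q_ult = 296.99 + 10.319 = 307.31 kPa.
q_net = 307.31 − 10.319 = 296.99 kPa.
q_all(net) = 296.99 / 3 = 98.996 kPa.

q_all(net) ≈ 100 kPa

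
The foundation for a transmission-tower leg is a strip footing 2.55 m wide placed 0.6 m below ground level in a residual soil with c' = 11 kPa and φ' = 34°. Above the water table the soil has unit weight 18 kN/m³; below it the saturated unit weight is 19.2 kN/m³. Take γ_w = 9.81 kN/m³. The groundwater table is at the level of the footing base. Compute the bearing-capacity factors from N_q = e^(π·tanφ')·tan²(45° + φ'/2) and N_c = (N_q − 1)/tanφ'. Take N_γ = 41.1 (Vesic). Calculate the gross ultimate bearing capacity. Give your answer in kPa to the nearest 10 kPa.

q_ult ≈ 1270 kPa

tan34° = 0.6745, so N_q = e^(π×0.6745)·tan²(62°) = 8.323 × 3.537 = 29.44.
N_c = (29.44 − 1)/tan34° = 42.16.
Effective surcharge at the founding depth q = γ·D_f = 18 × 0.6 = 10.8 kPa.
The water table coincides with the base, so in the self-weight term γ → γ' = 9.39 kN/m³.
q_ult = c·N_c + q·N_q + 0.5·γ·B·N_γ
     = 11 × 42.164 + 10.8 × 29.44 + 0.5 × 9.39 × 2.55 × 41.1
     = 463.8 + 317.95 + 492.06 = 1273.8 kPa.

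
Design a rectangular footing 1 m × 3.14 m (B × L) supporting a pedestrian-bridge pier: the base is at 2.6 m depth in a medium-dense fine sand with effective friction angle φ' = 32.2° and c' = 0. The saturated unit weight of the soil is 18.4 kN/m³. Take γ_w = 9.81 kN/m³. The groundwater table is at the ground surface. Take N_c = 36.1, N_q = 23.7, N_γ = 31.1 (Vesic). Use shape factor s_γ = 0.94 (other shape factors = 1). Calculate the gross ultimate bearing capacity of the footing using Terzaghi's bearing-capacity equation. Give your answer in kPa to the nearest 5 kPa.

q_ult ≈ 655 kPa

γ' = 18.4 − 9.81 = 8.59 kN/m³ (submerged throughout). q = 8.59 × 2.6 = 22.334 kPa; the same γ' applies in the ½γBN_γ term.
q·N_q = 22.334 × 23.7 = 529.32 kPa
0.5·γ·B·N_γ·s_γ = 0.5 × 8.59 × 1 × 31.1 × 0.94 = 125.56 kPa
q_ult = 529.32 + 125.56 = 654.88 kPa.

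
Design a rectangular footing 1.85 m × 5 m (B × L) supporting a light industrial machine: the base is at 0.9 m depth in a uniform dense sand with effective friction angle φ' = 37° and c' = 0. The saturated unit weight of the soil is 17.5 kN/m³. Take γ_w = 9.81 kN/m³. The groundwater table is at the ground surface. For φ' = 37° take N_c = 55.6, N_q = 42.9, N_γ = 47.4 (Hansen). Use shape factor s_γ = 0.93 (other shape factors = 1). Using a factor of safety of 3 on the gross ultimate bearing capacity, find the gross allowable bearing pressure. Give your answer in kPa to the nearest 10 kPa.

q_all ≈ 200 kPa

γ' = 17.5 − 9.81 = 7.69 kN/m³ (submerged throughout). q = 7.69 × 0.9 = 6.921 kPa; the same γ' applies in the ½γBN_γ term.
q·N_q = 6.921 × 42.9 = 296.91 kPa
0.5·γ·B·N_γ·s_γ = 0.5 × 7.69 × 1.85 × 47.4 × 0.93 = 313.57 kPa
q_ult = 296.91 + 313.57 = 610.48 kPa.
q_all = 610.48 / 3 = 203.49 kPa.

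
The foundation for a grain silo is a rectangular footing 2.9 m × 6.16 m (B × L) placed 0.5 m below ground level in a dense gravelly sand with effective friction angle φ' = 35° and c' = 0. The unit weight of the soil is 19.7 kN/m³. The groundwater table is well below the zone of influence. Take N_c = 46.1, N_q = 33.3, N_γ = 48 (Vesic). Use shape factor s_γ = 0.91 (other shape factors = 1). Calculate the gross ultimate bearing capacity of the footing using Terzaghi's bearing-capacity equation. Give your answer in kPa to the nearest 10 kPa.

Overburden at base level: q = 19.7 × 0.5 = 9.85 kPa.
Surcharge term q·N_q = 9.85 × 33.3 = 328 kPa; self-weight term 0.5·γ·B·N_γ·s_γ = 0.5 × 19.7 × 2.9 × 48 × 0.91 = 1247.7 kPa.
q_ult = 328 + 1247.7 = 1575.7 kPa.

q_ult ≈ 1580 kPa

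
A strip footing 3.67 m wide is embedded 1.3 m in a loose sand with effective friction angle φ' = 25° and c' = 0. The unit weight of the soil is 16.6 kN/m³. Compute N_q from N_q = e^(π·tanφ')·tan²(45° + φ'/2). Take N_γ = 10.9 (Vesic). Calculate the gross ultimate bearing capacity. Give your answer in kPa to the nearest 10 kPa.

q_ult ≈ 560 kPa

tan25° = 0.4663, so N_q = e^(π×0.4663)·tan²(57.5°) = 4.327 × 2.464 = 10.66.
Effective surcharge at the founding depth q = γ·D_f = 16.6 × 1.3 = 21.58 kPa.
q_ult = q·N_q + 0.5·γ·B·N_γ
     = 21.58 × 10.662 + 0.5 × 16.6 × 3.67 × 10.9
     = 230.09 + 332.02 = 562.11 kPa.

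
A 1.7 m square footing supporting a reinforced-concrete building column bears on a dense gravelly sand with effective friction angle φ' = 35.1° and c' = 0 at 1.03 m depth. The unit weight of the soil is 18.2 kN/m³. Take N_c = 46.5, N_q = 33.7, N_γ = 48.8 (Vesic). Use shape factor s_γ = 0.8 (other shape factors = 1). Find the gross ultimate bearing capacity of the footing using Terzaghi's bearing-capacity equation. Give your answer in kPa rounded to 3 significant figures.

Effective surcharge at the founding depth q = γ·D_f = 18.2 × 1.03 = 18.746 kPa.
q_ult = q·N_q + 0.5·γ·B·N_γ·s_γ
     = 18.746 × 33.7 + 0.5 × 18.2 × 1.7 × 48.8 × 0.8
     = 631.74 + 603.95 = 1235.7 kPa.

q_ult ≈ 1240 kPa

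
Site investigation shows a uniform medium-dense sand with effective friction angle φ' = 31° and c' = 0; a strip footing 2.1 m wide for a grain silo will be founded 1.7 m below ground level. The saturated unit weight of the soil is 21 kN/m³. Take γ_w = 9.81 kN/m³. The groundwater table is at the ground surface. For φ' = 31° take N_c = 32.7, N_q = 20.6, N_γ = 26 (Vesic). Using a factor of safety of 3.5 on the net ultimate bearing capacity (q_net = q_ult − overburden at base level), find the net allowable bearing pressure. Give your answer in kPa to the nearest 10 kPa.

q_all(net) ≈ 190 kPa

With the water table at the surface the whole profile is submerged: γ' = 21 − 9.81 = 11.19 kN/m³, so q = γ'·D_f = 19.023 kPa; the same γ' applies in the ½γBN_γ term.
q_ult = q·N_q + 0.5·γ·B·N_γ
     = 19.023 × 20.6 + 0.5 × 11.19 × 2.1 × 26
     = 391.87 + 305.49 = 697.36 kPa.
q_net = 697.36 − 19.023 = 678.34 kPa.
q_all(net) = 678.34 / 3.5 = 193.81 kPa.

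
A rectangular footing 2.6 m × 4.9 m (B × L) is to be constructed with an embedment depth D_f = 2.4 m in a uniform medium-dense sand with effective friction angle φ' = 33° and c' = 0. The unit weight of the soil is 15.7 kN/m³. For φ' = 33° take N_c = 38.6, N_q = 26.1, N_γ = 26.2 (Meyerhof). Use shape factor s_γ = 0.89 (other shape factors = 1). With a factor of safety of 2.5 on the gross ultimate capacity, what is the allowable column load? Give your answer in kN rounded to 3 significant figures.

q = γ·D_f = 15.7 × 2.4 = 37.68 kPa.
q·N_q = 37.68 × 26.1 = 983.45 kPa
0.5·γ·B·N_γ·s_γ = 0.5 × 15.7 × 2.6 × 26.2 × 0.89 = 475.92 kPa
q_ult = 983.45 + 475.92 = 1459.4 kPa.
Gross allowable pressure q_all = 1459.4 / 2.5 = 583.75 kPa.
Footing area = 12.74 m², so allowable column load = 583.75 × 12.74 = 7436.9 kN.

P_all ≈ 7440 kN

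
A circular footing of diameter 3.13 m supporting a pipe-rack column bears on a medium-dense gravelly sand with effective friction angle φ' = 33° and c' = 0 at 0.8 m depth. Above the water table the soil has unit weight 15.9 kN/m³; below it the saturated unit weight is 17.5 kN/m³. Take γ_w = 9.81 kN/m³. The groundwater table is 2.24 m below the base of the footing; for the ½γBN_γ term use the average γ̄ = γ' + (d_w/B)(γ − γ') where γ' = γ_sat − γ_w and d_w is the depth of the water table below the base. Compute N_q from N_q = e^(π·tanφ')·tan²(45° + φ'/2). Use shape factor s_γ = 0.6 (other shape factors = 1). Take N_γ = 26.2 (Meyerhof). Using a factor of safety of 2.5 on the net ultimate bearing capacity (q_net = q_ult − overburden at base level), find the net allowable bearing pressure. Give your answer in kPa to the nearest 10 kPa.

q_all(net) ≈ 260 kPa

N_q = e^(π·tan33°)·tan²(61.5°) = 26.09.
Overburden at base level: q = 15.9 × 0.8 = 12.72 kPa.
The water table is 2.24 m below the base (< B = 3.13 m), so the ½γBN_γ term uses γ̄ = γ' + (d_w/B)(γ − γ') = 7.69 + (2.24/3.13)(15.9 − 7.69) = 13.566 kN/m³.
Surcharge term q·N_q = 12.72 × 26.092 = 331.89 kPa; self-weight term 0.5·γ·B·N_γ·s_γ = 0.5 × 13.566 × 3.13 × 26.2 × 0.6 = 333.74 kPa.
q_ult = 331.89 + 333.74 = 665.63 kPa.
q_net = 665.63 − 12.72 = 652.91 kPa.
q_all(net) = 652.91 / 2.5 = 261.16 kPa.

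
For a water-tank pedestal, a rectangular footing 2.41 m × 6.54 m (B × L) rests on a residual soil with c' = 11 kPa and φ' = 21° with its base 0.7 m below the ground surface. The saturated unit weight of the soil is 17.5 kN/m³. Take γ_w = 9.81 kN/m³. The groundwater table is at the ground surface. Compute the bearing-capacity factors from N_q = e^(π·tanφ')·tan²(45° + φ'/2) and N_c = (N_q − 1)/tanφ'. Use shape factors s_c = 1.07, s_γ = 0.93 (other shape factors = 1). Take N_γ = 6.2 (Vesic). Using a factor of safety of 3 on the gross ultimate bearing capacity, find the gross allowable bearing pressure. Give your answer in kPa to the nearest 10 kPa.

N_q = e^(π·tan21°)·tan²(55.5°) = 7.07; N_c = (N_q − 1)/tanφ' = 15.81.
γ' = 17.5 − 9.81 = 7.69 kN/m³ (submerged throughout). q = 7.69 × 0.7 = 5.383 kPa; the same γ' applies in the ½γBN_γ term.
c·N_c·s_c = 11 × 15.815 × 1.07 = 186.14 kPa
q·N_q = 5.383 × 7.0708 = 38.062 kPa
0.5·γ·B·N_γ·s_γ = 0.5 × 7.69 × 2.41 × 6.2 × 0.93 = 53.43 kPa
q_ult = 186.14 + 38.062 + 53.43 = 277.63 kPa.
q_all = 277.63 / 3 = 92.544 kPa.

q_all ≈ 90 kPa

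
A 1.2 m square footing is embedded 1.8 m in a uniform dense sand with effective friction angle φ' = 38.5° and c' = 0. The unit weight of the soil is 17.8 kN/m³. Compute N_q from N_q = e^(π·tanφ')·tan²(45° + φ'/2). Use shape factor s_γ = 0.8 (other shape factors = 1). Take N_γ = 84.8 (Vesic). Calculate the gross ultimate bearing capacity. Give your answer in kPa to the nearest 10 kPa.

q_ult ≈ 2400 kPa

tan38.5° = 0.7954, so N_q = e^(π×0.7954)·tan²(64.25°) = 12.17 × 4.298 = 52.31.
Overburden at base level: q = 17.8 × 1.8 = 32.04 kPa.
Surcharge term q·N_q = 32.04 × 52.307 = 1675.9 kPa; self-weight term 0.5·γ·B·N_γ·s_γ = 0.5 × 17.8 × 1.2 × 84.8 × 0.8 = 724.53 kPa.
q_ult = 1675.9 + 724.53 = 2400.5 kPa.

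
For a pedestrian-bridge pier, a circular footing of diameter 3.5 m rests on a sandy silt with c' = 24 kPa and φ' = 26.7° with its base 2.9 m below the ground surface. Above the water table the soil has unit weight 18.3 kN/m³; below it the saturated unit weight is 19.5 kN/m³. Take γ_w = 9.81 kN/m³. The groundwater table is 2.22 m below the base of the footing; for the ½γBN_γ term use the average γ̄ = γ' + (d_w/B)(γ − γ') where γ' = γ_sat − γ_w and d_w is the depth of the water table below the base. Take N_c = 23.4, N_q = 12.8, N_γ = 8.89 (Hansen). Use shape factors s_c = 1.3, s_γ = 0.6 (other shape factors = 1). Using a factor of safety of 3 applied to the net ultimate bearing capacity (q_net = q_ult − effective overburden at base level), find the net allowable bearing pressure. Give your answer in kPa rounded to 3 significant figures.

q_all(net) ≈ 499 kPa

Overburden at base level: q = 18.3 × 2.9 = 53.07 kPa.
The water table is 2.22 m below the base (< B = 3.5 m), so the ½γBN_γ term uses γ̄ = γ' + (d_w/B)(γ − γ') = 9.69 + (2.22/3.5)(18.3 − 9.69) = 15.151 kN/m³.
Cohesion term c·N_c·s_c = 24 × 23.4 × 1.3 = 730.08 kPa; surcharge term q·N_q = 53.07 × 12.8 = 679.3 kPa; self-weight term 0.5·γ·B·N_γ·s_γ = 0.5 × 15.151 × 3.5 × 8.89 × 0.6 = 141.43 kPa.
q_ult = 730.08 + 679.3 + 141.43 = 1550.8 kPa.
Net ultimate: q_net = 1550.8 − 53.07 = 1497.7 kPa.
q_all(net) = 1497.7 / 3 = 499.24 kPa.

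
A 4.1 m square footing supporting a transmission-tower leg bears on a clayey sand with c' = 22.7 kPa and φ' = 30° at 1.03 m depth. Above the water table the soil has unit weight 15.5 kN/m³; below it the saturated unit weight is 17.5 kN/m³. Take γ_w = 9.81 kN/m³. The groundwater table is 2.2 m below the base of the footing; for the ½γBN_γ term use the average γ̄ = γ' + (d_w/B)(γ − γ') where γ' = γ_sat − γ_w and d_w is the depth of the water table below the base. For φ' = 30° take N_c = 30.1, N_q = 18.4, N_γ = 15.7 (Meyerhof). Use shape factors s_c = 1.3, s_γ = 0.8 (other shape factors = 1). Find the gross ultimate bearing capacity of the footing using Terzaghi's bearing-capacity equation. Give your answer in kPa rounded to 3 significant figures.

Effective surcharge at the founding depth q = γ·D_f = 15.5 × 1.03 = 15.965 kPa.
With d_w = 2.2 m < B, γ̄ = 7.69 + (2.2/4.1) × (15.5 − 7.69) = 11.881 kN/m³.
q_ult = c·N_c·s_c + q·N_q + 0.5·γ·B·N_γ·s_γ
     = 22.7 × 30.1 × 1.3 + 15.965 × 18.4 + 0.5 × 11.881 × 4.1 × 15.7 × 0.8
     = 888.25 + 293.76 + 305.91 = 1487.9 kPa.

q_ult ≈ 1490 kPa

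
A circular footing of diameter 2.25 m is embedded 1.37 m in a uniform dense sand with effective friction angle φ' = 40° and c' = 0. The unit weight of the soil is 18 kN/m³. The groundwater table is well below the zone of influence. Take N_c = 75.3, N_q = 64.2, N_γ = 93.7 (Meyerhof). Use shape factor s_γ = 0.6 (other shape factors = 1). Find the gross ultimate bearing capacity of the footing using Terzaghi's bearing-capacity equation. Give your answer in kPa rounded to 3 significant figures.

Effective surcharge at the founding depth q = γ·D_f = 18 × 1.37 = 24.66 kPa.
q_ult = q·N_q + 0.5·γ·B·N_γ·s_γ
     = 24.66 × 64.2 + 0.5 × 18 × 2.25 × 93.7 × 0.6
     = 1583.2 + 1138.5 = 2721.6 kPa.

q_ult ≈ 2720 kPa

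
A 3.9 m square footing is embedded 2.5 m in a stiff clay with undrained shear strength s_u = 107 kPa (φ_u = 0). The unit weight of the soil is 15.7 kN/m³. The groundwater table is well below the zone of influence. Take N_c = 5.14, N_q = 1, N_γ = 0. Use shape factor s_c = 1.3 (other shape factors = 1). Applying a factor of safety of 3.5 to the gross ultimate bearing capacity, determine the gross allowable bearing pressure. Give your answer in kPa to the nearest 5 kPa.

q_all ≈ 215 kPa

q = γ·D_f = 15.7 × 2.5 = 39.25 kPa.
c·N_c·s_c = 107 × 5.14 × 1.3 = 714.97 kPa
q·N_q = 39.25 × 1 = 39.25 kPa
q_ult = 714.97 + 39.25 = 754.22 kPa.
q_all = q_ult / FS = 754.22 / 3.5 = 215.49 kPa.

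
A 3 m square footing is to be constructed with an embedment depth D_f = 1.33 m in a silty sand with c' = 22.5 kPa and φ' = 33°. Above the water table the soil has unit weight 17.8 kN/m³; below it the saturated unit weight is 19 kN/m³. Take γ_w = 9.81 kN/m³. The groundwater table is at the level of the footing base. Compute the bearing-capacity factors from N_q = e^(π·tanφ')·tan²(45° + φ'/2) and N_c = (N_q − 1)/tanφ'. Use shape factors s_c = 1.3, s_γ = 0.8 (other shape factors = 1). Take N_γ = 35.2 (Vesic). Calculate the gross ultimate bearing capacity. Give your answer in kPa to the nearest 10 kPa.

q_ult ≈ 2140 kPa

tan33° = 0.6494, so N_q = e^(π×0.6494)·tan²(61.5°) = 7.692 × 3.392 = 26.09.
N_c = (26.09 − 1)/tan33° = 38.64.
q = γ·D_f = 17.8 × 1.33 = 23.674 kPa.
For the ½γBN_γ term take γ' = 19 − 9.81 = 9.19 kN/m³ (soil below base is submerged).
c·N_c·s_c = 22.5 × 38.638 × 1.3 = 1130.2 kPa
q·N_q = 23.674 × 26.092 = 617.7 kPa
0.5·γ·B·N_γ·s_γ = 0.5 × 9.19 × 3 × 35.2 × 0.8 = 388.19 kPa
q_ult = 1130.2 + 617.7 + 388.19 = 2136.1 kPa.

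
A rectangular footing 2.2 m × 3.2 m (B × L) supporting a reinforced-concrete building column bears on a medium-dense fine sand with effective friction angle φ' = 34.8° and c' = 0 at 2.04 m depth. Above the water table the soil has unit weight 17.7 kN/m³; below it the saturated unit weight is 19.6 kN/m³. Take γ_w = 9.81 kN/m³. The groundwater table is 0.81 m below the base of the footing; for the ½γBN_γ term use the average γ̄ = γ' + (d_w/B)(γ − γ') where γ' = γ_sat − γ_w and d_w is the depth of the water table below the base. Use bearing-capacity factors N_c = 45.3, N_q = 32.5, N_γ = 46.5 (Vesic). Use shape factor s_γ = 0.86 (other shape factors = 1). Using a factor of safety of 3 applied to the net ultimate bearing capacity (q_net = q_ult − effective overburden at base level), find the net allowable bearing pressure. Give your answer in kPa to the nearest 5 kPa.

Effective surcharge at the founding depth q = γ·D_f = 17.7 × 2.04 = 36.108 kPa.
With d_w = 0.81 m < B, γ̄ = 9.79 + (0.81/2.2) × (17.7 − 9.79) = 12.702 kN/m³.
q_ult = q·N_q + 0.5·γ·B·N_γ·s_γ
     = 36.108 × 32.5 + 0.5 × 12.702 × 2.2 × 46.5 × 0.86
     = 1173.5 + 558.76 = 1732.3 kPa.
Net ultimate: q_net = 1732.3 − 36.108 = 1696.2 kPa.
q_all(net) = 1696.2 / 3 = 565.39 kPa.

q_all(net) ≈ 565 kPa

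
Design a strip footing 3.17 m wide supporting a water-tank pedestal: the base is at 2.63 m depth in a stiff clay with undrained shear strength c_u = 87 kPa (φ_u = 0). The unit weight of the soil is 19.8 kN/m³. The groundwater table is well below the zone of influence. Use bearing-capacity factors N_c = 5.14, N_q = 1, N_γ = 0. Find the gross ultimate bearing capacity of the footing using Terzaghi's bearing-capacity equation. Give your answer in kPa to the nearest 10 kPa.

q_ult ≈ 500 kPa

Effective surcharge at the founding depth q = γ·D_f = 19.8 × 2.63 = 52.074 kPa.
q_ult = c·N_c + q·N_q
     = 87 × 5.14 + 52.074 × 1
     = 447.18 + 52.074 = 499.25 kPa.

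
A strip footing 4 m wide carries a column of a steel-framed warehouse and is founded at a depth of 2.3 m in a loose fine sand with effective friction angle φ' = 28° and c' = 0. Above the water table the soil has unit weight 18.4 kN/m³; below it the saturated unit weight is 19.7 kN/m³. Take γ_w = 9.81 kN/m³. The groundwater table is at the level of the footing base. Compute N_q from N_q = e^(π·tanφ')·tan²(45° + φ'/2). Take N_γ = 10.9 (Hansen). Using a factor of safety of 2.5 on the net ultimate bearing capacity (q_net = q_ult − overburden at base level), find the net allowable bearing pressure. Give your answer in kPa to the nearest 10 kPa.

q_all(net) ≈ 320 kPa

N_q = e^(π·tan28°)·tan²(59°) = 14.72.
Effective surcharge at the founding depth q = γ·D_f = 18.4 × 2.3 = 42.32 kPa.
The water table coincides with the base, so in the self-weight term γ → γ' = 9.89 kN/m³.
q_ult = q·N_q + 0.5·γ·B·N_γ
     = 42.32 × 14.72 + 0.5 × 9.89 × 4 × 10.9
     = 622.95 + 215.6 = 838.55 kPa.
q_net = 838.55 − 42.32 = 796.23 kPa.
q_all(net) = 796.23 / 2.5 = 318.49 kPa.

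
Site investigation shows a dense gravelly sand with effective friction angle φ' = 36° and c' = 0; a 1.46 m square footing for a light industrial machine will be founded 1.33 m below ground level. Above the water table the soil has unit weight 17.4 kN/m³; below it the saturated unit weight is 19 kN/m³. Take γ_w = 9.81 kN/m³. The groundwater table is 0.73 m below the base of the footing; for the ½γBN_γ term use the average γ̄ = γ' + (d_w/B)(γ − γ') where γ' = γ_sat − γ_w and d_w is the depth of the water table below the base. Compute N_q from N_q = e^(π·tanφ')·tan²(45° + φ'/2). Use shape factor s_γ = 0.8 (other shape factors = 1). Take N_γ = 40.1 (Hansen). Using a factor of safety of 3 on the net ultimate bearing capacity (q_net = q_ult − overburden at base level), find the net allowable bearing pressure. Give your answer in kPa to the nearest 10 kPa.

N_q = e^(π·tan36°)·tan²(63°) = 37.75.
Overburden at base level: q = 17.4 × 1.33 = 23.142 kPa.
The water table is 0.73 m below the base (< B = 1.46 m), so the ½γBN_γ term uses γ̄ = γ' + (d_w/B)(γ − γ') = 9.19 + (0.73/1.46)(17.4 − 9.19) = 13.295 kN/m³.
Surcharge term q·N_q = 23.142 × 37.752 = 873.67 kPa; self-weight term 0.5·γ·B·N_γ·s_γ = 0.5 × 13.295 × 1.46 × 40.1 × 0.8 = 311.35 kPa.
q_ult = 873.67 + 311.35 = 1185 kPa.
q_net = 1185 − 23.142 = 1161.9 kPa.
q_all(net) = 1161.9 / 3 = 387.29 kPa.

q_all(net) ≈ 390 kPa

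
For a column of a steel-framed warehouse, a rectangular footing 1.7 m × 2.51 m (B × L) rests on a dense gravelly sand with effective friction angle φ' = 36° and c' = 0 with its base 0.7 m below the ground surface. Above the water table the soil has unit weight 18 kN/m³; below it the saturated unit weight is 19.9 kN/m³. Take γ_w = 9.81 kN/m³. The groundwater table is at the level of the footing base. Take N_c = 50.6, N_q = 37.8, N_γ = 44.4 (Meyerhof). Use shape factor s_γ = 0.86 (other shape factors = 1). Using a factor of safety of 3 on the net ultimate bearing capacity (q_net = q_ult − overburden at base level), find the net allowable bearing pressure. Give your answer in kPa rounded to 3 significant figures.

q_all(net) ≈ 264 kPa

Overburden at base level: q = 18 × 0.7 = 12.6 kPa.
Below the base the soil is submerged, so the ½γBN_γ term uses γ' = 19.9 − 9.81 = 10.09 kN/m³.
Surcharge term q·N_q = 12.6 × 37.8 = 476.28 kPa; self-weight term 0.5·γ·B·N_γ·s_γ = 0.5 × 10.09 × 1.7 × 44.4 × 0.86 = 327.49 kPa.
q_ult = 476.28 + 327.49 = 803.77 kPa.
q_net = 803.77 − 12.6 = 791.17 kPa.
q_all(net) = 791.17 / 3 = 263.72 kPa.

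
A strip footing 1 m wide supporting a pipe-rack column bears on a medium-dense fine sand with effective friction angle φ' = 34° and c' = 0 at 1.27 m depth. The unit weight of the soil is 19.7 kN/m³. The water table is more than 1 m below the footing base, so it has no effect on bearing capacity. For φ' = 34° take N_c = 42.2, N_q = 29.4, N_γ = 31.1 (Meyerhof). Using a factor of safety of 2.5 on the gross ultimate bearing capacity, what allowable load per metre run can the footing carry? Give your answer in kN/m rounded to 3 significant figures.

≈ 417 kN/m

Effective surcharge at the founding depth q = γ·D_f = 19.7 × 1.27 = 25.019 kPa.
q_ult = q·N_q + 0.5·γ·B·N_γ
     = 25.019 × 29.4 + 0.5 × 19.7 × 1 × 31.1
     = 735.56 + 306.33 = 1041.9 kPa.
Gross allowable pressure q_all = 1041.9 / 2.5 = 416.76 kPa.
Allowable wall load = q_all × B = 416.76 × 1 = 416.76 kN per metre run.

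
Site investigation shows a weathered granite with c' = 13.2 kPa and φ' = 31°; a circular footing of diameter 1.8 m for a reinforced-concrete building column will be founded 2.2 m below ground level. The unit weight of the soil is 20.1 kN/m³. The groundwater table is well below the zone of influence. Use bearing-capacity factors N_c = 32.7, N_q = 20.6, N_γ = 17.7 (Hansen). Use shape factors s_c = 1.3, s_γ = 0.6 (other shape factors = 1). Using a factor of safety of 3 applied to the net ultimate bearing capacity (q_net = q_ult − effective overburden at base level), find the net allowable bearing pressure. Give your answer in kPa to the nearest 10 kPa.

q = γ·D_f = 20.1 × 2.2 = 44.22 kPa.
c·N_c·s_c = 13.2 × 32.7 × 1.3 = 561.13 kPa
q·N_q = 44.22 × 20.6 = 910.93 kPa
0.5·γ·B·N_γ·s_γ = 0.5 × 20.1 × 1.8 × 17.7 × 0.6 = 192.12 kPa
q_ult = 561.13 + 910.93 + 192.12 = 1664.2 kPa.
Net ultimate: q_net = 1664.2 − 44.22 = 1620 kPa.
q_all(net) = 1620 / 3 = 539.99 kPa.

q_all(net) ≈ 540 kPa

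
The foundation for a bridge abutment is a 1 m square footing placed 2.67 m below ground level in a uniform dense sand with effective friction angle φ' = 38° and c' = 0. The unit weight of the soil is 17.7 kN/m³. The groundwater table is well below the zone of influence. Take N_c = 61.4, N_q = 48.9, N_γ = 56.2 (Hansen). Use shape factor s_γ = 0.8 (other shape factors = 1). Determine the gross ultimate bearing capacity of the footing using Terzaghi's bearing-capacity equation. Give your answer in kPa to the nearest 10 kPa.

q_ult ≈ 2710 kPa

Effective surcharge at the founding depth q = γ·D_f = 17.7 × 2.67 = 47.259 kPa.
q_ult = q·N_q + 0.5·γ·B·N_γ·s_γ
     = 47.259 × 48.9 + 0.5 × 17.7 × 1 × 56.2 × 0.8
     = 2311 + 397.9 = 2708.9 kPa.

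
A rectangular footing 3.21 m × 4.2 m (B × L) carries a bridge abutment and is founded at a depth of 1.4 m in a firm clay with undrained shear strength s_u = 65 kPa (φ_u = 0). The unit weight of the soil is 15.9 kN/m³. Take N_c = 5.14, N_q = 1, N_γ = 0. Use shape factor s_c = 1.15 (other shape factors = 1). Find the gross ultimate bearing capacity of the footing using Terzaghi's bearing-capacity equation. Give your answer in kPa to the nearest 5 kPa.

q_ult ≈ 405 kPa

Overburden at base level: q = 15.9 × 1.4 = 22.26 kPa.
Cohesion term c·N_c·s_c = 65 × 5.14 × 1.15 = 384.21 kPa; surcharge term q·N_q = 22.26 × 1 = 22.26 kPa.
q_ult = 384.21 + 22.26 = 406.47 kPa.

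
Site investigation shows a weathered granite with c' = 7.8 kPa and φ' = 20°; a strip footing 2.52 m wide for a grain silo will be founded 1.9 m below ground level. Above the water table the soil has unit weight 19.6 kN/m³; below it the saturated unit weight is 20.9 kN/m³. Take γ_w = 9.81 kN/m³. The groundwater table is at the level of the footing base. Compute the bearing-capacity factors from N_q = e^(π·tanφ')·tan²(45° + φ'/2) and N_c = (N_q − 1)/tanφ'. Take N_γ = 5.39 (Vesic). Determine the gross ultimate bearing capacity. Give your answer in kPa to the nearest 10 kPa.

tan20° = 0.364, so N_q = e^(π×0.364)·tan²(55°) = 3.138 × 2.04 = 6.4.
N_c = (6.4 − 1)/tan20° = 14.83.
Effective surcharge at the founding depth q = γ·D_f = 19.6 × 1.9 = 37.24 kPa.
The water table coincides with the base, so in the self-weight term γ → γ' = 11.09 kN/m³.
q_ult = c·N_c + q·N_q + 0.5·γ·B·N_γ
     = 7.8 × 14.835 + 37.24 × 6.3994 + 0.5 × 11.09 × 2.52 × 5.39
     = 115.71 + 238.31 + 75.317 = 429.34 kPa.

q_ult ≈ 430 kPa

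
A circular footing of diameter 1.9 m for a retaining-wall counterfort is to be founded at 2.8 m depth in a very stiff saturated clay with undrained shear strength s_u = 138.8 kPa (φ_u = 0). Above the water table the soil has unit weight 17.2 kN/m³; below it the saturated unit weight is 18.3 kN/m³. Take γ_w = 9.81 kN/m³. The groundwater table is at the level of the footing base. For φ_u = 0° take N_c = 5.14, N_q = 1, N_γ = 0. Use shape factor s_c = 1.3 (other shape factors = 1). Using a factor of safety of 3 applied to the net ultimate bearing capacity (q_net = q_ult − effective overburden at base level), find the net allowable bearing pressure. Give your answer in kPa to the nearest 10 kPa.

Overburden at base level: q = 17.2 × 2.8 = 48.16 kPa.
Cohesion term c·N_c·s_c = 138.8 × 5.14 × 1.3 = 927.46 kPa; surcharge term q·N_q = 48.16 × 1 = 48.16 kPa.
q_ult = 927.46 + 48.16 = 975.62 kPa.
Net ultimate: q_net = 975.62 − 48.16 = 927.46 kPa.
q_all(net) = 927.46 / 3 = 309.15 kPa.

q_all(net) ≈ 310 kPa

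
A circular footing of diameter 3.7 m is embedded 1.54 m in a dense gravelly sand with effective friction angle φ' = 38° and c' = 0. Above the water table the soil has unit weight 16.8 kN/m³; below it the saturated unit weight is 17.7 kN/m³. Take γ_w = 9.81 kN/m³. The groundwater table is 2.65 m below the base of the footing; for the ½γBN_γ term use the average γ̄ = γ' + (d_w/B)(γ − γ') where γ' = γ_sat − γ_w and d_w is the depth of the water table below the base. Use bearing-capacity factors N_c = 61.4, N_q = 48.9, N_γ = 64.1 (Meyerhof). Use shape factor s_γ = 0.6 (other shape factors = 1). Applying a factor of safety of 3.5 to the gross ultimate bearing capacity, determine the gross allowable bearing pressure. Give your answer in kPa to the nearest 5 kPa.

q_all ≈ 650 kPa

q = γ·D_f = 16.8 × 1.54 = 25.872 kPa.
γ' = 7.89 kN/m³; averaging over the depth B below the base, γ̄ = γ' + (d_w/B)(γ − γ') = 14.271 kN/m³.
q·N_q = 25.872 × 48.9 = 1265.1 kPa
0.5·γ·B·N_γ·s_γ = 0.5 × 14.271 × 3.7 × 64.1 × 0.6 = 1015.4 kPa
q_ult = 1265.1 + 1015.4 = 2280.6 kPa.
q_all = q_ult / FS = 2280.6 / 3.5 = 651.59 kPa.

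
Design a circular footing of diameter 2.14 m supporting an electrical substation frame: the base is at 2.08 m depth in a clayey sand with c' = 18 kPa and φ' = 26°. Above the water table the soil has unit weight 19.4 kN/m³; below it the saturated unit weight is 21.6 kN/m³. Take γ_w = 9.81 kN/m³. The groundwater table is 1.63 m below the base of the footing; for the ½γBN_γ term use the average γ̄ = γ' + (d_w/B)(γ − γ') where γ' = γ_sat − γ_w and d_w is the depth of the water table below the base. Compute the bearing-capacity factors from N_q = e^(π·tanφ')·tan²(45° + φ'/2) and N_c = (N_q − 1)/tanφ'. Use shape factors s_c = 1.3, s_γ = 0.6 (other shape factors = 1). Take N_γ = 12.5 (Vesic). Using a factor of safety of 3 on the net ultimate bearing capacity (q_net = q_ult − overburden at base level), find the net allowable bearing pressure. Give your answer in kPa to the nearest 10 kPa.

q_all(net) ≈ 370 kPa

N_q = e^(π·tan26°)·tan²(58°) = 11.85; N_c = (N_q − 1)/tanφ' = 22.25.
Effective surcharge at the founding depth q = γ·D_f = 19.4 × 2.08 = 40.352 kPa.
With d_w = 1.63 m < B, γ̄ = 11.79 + (1.63/2.14) × (19.4 − 11.79) = 17.586 kN/m³.
q_ult = c·N_c·s_c + q·N_q + 0.5·γ·B·N_γ·s_γ
     = 18 × 22.254 × 1.3 + 40.352 × 11.854 + 0.5 × 17.586 × 2.14 × 12.5 × 0.6
     = 520.75 + 478.34 + 141.13 = 1140.2 kPa.
q_net = 1140.2 − 40.352 = 1099.9 kPa.
q_all(net) = 1099.9 / 3 = 366.62 kPa.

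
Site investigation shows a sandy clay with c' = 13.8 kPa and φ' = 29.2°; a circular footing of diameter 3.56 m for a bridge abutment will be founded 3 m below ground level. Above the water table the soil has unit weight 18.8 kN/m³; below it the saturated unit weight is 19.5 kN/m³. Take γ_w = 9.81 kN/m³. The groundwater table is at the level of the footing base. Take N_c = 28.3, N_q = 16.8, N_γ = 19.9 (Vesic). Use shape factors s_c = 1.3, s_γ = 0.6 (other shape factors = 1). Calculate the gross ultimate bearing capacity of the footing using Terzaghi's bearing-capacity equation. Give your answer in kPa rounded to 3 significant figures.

q_ult ≈ 1660 kPa

Effective surcharge at the founding depth q = γ·D_f = 18.8 × 3 = 56.4 kPa.
The water table coincides with the base, so in the self-weight term γ → γ' = 9.69 kN/m³.
q_ult = c·N_c·s_c + q·N_q + 0.5·γ·B·N_γ·s_γ
     = 13.8 × 28.3 × 1.3 + 56.4 × 16.8 + 0.5 × 9.69 × 3.56 × 19.9 × 0.6
     = 507.7 + 947.52 + 205.94 = 1661.2 kPa.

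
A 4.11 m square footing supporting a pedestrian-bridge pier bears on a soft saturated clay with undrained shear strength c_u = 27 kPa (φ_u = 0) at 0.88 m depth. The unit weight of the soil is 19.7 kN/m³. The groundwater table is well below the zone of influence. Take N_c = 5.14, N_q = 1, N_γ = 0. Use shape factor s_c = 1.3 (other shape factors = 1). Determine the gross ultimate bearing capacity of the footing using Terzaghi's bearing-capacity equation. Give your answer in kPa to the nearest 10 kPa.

Overburden at base level: q = 19.7 × 0.88 = 17.336 kPa.
Cohesion term c·N_c·s_c = 27 × 5.14 × 1.3 = 180.41 kPa; surcharge term q·N_q = 17.336 × 1 = 17.336 kPa.
q_ult = 180.41 + 17.336 = 197.75 kPa.

q_ult ≈ 200 kPa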